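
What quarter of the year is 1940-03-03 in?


Month: March (month 3)
Q1: Jan-Mar, Q2: Apr-Jun, Q3: Jul-Sep, Q4: Oct-Dec

Q1


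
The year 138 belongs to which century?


Century = (year - 1) // 100 + 1
= (138 - 1) // 100 + 1
= 137 // 100 + 1
= 1 + 1

2nd century


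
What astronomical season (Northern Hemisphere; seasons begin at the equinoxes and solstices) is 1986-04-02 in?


Date: April 2
Astronomical Spring (approx.; exact equinox/solstice day varies by year): March 20 to June 20
April 2 falls within the Spring window

Spring


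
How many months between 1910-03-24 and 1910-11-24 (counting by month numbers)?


From March 1910 to November 1910
0 years * 12 = 0 months, plus 8 months = 8

8 months


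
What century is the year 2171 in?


Century = (year - 1) // 100 + 1
= (2171 - 1) // 100 + 1
= 2170 // 100 + 1
= 21 + 1

22nd century


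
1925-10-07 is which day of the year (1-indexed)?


Date: October 7, 1925
Days in months 1 through 9: 273
Plus 7 days in October

Day of year: 280


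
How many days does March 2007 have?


March 2007

31 days


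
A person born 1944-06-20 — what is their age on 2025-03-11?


Birth: 1944-06-20
Reference: 2025-03-11
Year difference: 2025 - 1944 = 81
Birthday not yet reached in 2025, subtract 1

80 years old


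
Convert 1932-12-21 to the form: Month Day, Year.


ISO 1932-12-21 parses as year=1932, month=12, day=21
Month 12 -> December

December 21, 1932


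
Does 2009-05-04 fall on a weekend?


Anchor: Jan 1, 2009. With p = 2009 - 1 = 2008: (p + p//4 - p//100 + p//400) mod 7 = (2008 + 502 - 20 + 5) mod 7 = 2495 mod 7 = 3 -> Thursday (Mon=0 ... Sun=6)
Day of year: 124; offset = 123
Weekday index = (3 + 123) mod 7 = 0 -> Monday
Weekend days: Saturday, Sunday

No


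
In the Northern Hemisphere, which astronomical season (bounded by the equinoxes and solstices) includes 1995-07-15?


Date: July 15
Astronomical Summer (approx.; exact equinox/solstice day varies by year): June 21 to September 21
July 15 falls within the Summer window

Summer


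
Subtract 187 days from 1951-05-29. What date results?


Start: 1951-05-29, subtract 187 days
Back 29 days from May 29 reaches April 30, 1951 -> 158 left
April 1951 has 30 days -> back to March 31, 1951 -> 128 left
March 1951 has 31 days -> back to February 28, 1951 -> 97 left
February 1951 has 28 days -> back to January 31, 1951 -> 69 left
January 1951 has 31 days -> back to December 31, 1950 -> 38 left
December 1950 has 31 days -> back to November 30, 1950 -> 7 left
November 1950: 30 - 7 = 23 -> lands on November 23

Result: 1950-11-23


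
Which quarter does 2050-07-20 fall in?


Month: July (month 7)
Q1: Jan-Mar, Q2: Apr-Jun, Q3: Jul-Sep, Q4: Oct-Dec

Q3


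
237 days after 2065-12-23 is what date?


Start: 2065-12-23, add 237 days
December 2065 has 31 days: 31 - 23 = 8 days to December 31 -> 229 left
January 2066 has 31 days -> 198 left
February 2066 has 28 days -> 170 left
March 2066 has 31 days -> 139 left
April 2066 has 30 days -> 109 left
May 2066 has 31 days -> 78 left
June 2066 has 30 days -> 48 left
July 2066 has 31 days -> 17 left
August 2066: 17 <= 31 -> lands on August 17

Result: 2066-08-17


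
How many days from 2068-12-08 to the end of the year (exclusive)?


Day of year: 343 of 366
Remaining = 366 - 343

23 days


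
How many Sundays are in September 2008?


September 2008 has 30 days
Anchor: Jan 1, 2008. With p = 2008 - 1 = 2007: (p + p//4 - p//100 + p//400) mod 7 = (2007 + 501 - 20 + 5) mod 7 = 2493 mod 7 = 1 -> Tuesday (Mon=0 ... Sun=6)
Days before September (Jan-Aug): 244; September 1 index = (1 + 244) mod 7 = 0 -> Monday
First Sunday is September 7
Sundays: 7, 14, 21, 28

4 Sundays


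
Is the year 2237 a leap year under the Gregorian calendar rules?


Gregorian leap year rule: divisible by 4, but not by 100, unless also by 400.
2237 is not divisible by 4 -> not a leap year

No


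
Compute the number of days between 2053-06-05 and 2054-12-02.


From 2053-06-05 to 2054-12-02
2053-06-05: days before June = 31 + 28 + 31 + 30 + 31 = 151 (2053 is not a leap year); day of year = 151 + 5 = 156
2054-12-02: days before December = 31 + 28 + 31 + 30 + 31 + 30 + 31 + 31 + 30 + 31 + 30 = 334 (2054 is not a leap year); day of year = 334 + 2 = 336
Rest of 2053: 365 - 156 = 209
Total = 209 + 336 = 545

545 days


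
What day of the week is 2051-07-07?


Date: July 7, 2051
Anchor: Jan 1, 2051. With p = 2051 - 1 = 2050: (p + p//4 - p//100 + p//400) mod 7 = (2050 + 512 - 20 + 5) mod 7 = 2547 mod 7 = 6 -> Sunday (Mon=0 ... Sun=6)
Days before July (Jan-Jun): 181; offset = 181 + 7 - 1 = 187
Weekday index = (6 + 187) mod 7 = 4

Day of the week: Friday


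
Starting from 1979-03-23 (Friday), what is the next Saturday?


Current: Friday
Target: Saturday
Days ahead: 1

Next Saturday: 1979-03-24


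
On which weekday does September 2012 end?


September 2012 has 30 days
Anchor: Jan 1, 2012. With p = 2012 - 1 = 2011: (p + p//4 - p//100 + p//400) mod 7 = (2011 + 502 - 20 + 5) mod 7 = 2498 mod 7 = 6 -> Sunday (Mon=0 ... Sun=6)
Days before September (Jan-Aug): 244; September 1 index = (6 + 244) mod 7 = 5 -> Saturday
Last day offset: 30 - 1 = 29 days
Weekday index = (5 + 29) mod 7 = 6

Sunday, September 30


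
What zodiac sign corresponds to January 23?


Date: January 23
Conventional tropical zodiac dates: Aquarius from January 20 onward; Pisces starts February 19
January 23 falls within the Aquarius range

Aquarius


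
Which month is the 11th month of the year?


Month 11 of 12

November


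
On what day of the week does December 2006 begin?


Target: December 1, 2006
Anchor: Jan 1, 2006. With p = 2006 - 1 = 2005: (p + p//4 - p//100 + p//400) mod 7 = (2005 + 501 - 20 + 5) mod 7 = 2491 mod 7 = 6 -> Sunday (Mon=0 ... Sun=6)
Days before December (Jan-Nov): 334 days
Weekday index = (6 + 334) mod 7 = 4

Friday


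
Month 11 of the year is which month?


Month 11 of 12

November


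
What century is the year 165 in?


Century = (year - 1) // 100 + 1
= (165 - 1) // 100 + 1
= 164 // 100 + 1
= 1 + 1

2nd century


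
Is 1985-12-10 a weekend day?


Anchor: Jan 1, 1985. With p = 1985 - 1 = 1984: (p + p//4 - p//100 + p//400) mod 7 = (1984 + 496 - 19 + 4) mod 7 = 2465 mod 7 = 1 -> Tuesday (Mon=0 ... Sun=6)
Day of year: 344; offset = 343
Weekday index = (1 + 343) mod 7 = 1 -> Tuesday
Weekend days: Saturday, Sunday

No


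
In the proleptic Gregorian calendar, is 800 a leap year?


Gregorian leap year rule: divisible by 4, but not by 100, unless also by 400.
800 is divisible by 400 -> leap year

Yes


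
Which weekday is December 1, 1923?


Target: December 1, 1923
Anchor: Jan 1, 1923. With p = 1923 - 1 = 1922: (p + p//4 - p//100 + p//400) mod 7 = (1922 + 480 - 19 + 4) mod 7 = 2387 mod 7 = 0 -> Monday (Mon=0 ... Sun=6)
Days before December (Jan-Nov): 334 days
Weekday index = (0 + 334) mod 7 = 5

Saturday


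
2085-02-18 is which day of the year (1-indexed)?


Date: February 18, 2085
Days in months 1 through 1: 31
Plus 18 days in February

Day of year: 49


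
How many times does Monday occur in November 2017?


November 2017 has 30 days
Anchor: Jan 1, 2017. With p = 2017 - 1 = 2016: (p + p//4 - p//100 + p//400) mod 7 = (2016 + 504 - 20 + 5) mod 7 = 2505 mod 7 = 6 -> Sunday (Mon=0 ... Sun=6)
Days before November (Jan-Oct): 304; November 1 index = (6 + 304) mod 7 = 2 -> Wednesday
First Monday is November 6
Mondays: 6, 13, 20, 27

4 Mondays


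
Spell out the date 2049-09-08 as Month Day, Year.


ISO 2049-09-08 parses as year=2049, month=09, day=08
Month 9 -> September

September 8, 2049


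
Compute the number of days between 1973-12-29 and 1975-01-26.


From 1973-12-29 to 1975-01-26
1973-12-29: days before December = 31 + 28 + 31 + 30 + 31 + 30 + 31 + 31 + 30 + 31 + 30 = 334 (1973 is not a leap year); day of year = 334 + 29 = 363
1975-01-26: day of year = 26
Rest of 1973: 365 - 363 = 2
Full years 1974 (365): 365
Total = 2 + 365 + 26 = 393

393 days


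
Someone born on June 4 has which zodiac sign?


Date: June 4
Conventional tropical zodiac dates: Gemini from May 21 onward; Cancer starts June 21
June 4 falls within the Gemini range

Gemini


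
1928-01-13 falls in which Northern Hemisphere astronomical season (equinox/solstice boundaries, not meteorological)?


Date: January 13
Astronomical Winter (approx.; exact equinox/solstice day varies by year): December 21 to March 19
January 13 falls within the Winter window

Winter


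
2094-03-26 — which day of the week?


Date: March 26, 2094
Anchor: Jan 1, 2094. With p = 2094 - 1 = 2093: (p + p//4 - p//100 + p//400) mod 7 = (2093 + 523 - 20 + 5) mod 7 = 2601 mod 7 = 4 -> Friday (Mon=0 ... Sun=6)
Days before March (Jan-Feb): 59; offset = 59 + 26 - 1 = 84
Weekday index = (4 + 84) mod 7 = 4

Day of the week: Friday


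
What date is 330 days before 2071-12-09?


Start: 2071-12-09, subtract 330 days
Back 9 days from December 9 reaches November 30, 2071 -> 321 left
November 2071 has 30 days -> back to October 31, 2071 -> 291 left
October 2071 has 31 days -> back to September 30, 2071 -> 260 left
September 2071 has 30 days -> back to August 31, 2071 -> 230 left
August 2071 has 31 days -> back to July 31, 2071 -> 199 left
July 2071 has 31 days -> back to June 30, 2071 -> 168 left
June 2071 has 30 days -> back to May 31, 2071 -> 138 left
May 2071 has 31 days -> back to April 30, 2071 -> 107 left
April 2071 has 30 days -> back to March 31, 2071 -> 77 left
March 2071 has 31 days -> back to February 28, 2071 -> 46 left
February 2071 has 28 days -> back to January 31, 2071 -> 18 left
January 2071: 31 - 18 = 13 -> lands on January 13

Result: 2071-01-13


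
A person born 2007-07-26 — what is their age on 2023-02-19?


Birth: 2007-07-26
Reference: 2023-02-19
Year difference: 2023 - 2007 = 16
Birthday not yet reached in 2023, subtract 1

15 years old


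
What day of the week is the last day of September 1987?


September 1987 has 30 days
Anchor: Jan 1, 1987. With p = 1987 - 1 = 1986: (p + p//4 - p//100 + p//400) mod 7 = (1986 + 496 - 19 + 4) mod 7 = 2467 mod 7 = 3 -> Thursday (Mon=0 ... Sun=6)
Days before September (Jan-Aug): 243; September 1 index = (3 + 243) mod 7 = 1 -> Tuesday
Last day offset: 30 - 1 = 29 days
Weekday index = (1 + 29) mod 7 = 2

Wednesday, September 30


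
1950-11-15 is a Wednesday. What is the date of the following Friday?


Current: Wednesday
Target: Friday
Days ahead: 2

Next Friday: 1950-11-17


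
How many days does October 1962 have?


October 1962

31 days


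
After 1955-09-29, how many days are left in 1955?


Day of year: 272 of 365
Remaining = 365 - 272

93 days


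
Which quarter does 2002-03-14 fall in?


Month: March (month 3)
Q1: Jan-Mar, Q2: Apr-Jun, Q3: Jul-Sep, Q4: Oct-Dec

Q1


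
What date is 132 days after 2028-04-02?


Start: 2028-04-02, add 132 days
April 2028 has 30 days: 30 - 2 = 28 days to April 30 -> 104 left
May 2028 has 31 days -> 73 left
June 2028 has 30 days -> 43 left
July 2028 has 31 days -> 12 left
August 2028: 12 <= 31 -> lands on August 12

Result: 2028-08-12


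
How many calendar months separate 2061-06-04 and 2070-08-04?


From June 2061 to August 2070
9 years * 12 = 108 months, plus 2 months = 110

110 months


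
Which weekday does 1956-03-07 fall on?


Date: March 7, 1956
Anchor: Jan 1, 1956. With p = 1956 - 1 = 1955: (p + p//4 - p//100 + p//400) mod 7 = (1955 + 488 - 19 + 4) mod 7 = 2428 mod 7 = 6 -> Sunday (Mon=0 ... Sun=6)
Days before March (Jan-Feb): 60; offset = 60 + 7 - 1 = 66
Weekday index = (6 + 66) mod 7 = 2

Day of the week: Wednesday


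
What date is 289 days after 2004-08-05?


Start: 2004-08-05, add 289 days
August 2004 has 31 days: 31 - 5 = 26 days to August 31 -> 263 left
September 2004 has 30 days -> 233 left
October 2004 has 31 days -> 202 left
November 2004 has 30 days -> 172 left
December 2004 has 31 days -> 141 left
January 2005 has 31 days -> 110 left
February 2005 has 28 days -> 82 left
March 2005 has 31 days -> 51 left
April 2005 has 30 days -> 21 left
May 2005: 21 <= 31 -> lands on May 21

Result: 2005-05-21


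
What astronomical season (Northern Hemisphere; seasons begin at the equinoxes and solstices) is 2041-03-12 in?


Date: March 12
Astronomical Winter (approx.; exact equinox/solstice day varies by year): December 21 to March 19
March 12 falls within the Winter window

Winter


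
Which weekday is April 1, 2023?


Target: April 1, 2023
Anchor: Jan 1, 2023. With p = 2023 - 1 = 2022: (p + p//4 - p//100 + p//400) mod 7 = (2022 + 505 - 20 + 5) mod 7 = 2512 mod 7 = 6 -> Sunday (Mon=0 ... Sun=6)
Days before April (Jan-Mar): 90 days
Weekday index = (6 + 90) mod 7 = 5

Saturday


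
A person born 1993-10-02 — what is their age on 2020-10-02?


Birth: 1993-10-02
Reference: 2020-10-02
Year difference: 2020 - 1993 = 27

27 years old


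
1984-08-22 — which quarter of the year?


Month: August (month 8)
Q1: Jan-Mar, Q2: Apr-Jun, Q3: Jul-Sep, Q4: Oct-Dec

Q3


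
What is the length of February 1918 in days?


February 1918 (leap year: no)

28 days


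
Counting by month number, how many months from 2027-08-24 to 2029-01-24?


From August 2027 to January 2029
2 years * 12 = 24 months, minus 7 months = 17

17 months


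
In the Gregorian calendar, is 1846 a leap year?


Gregorian leap year rule: divisible by 4, but not by 100, unless also by 400.
1846 is not divisible by 4 -> not a leap year

No


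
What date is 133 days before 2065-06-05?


Start: 2065-06-05, subtract 133 days
Back 5 days from June 5 reaches May 31, 2065 -> 128 left
May 2065 has 31 days -> back to April 30, 2065 -> 97 left
April 2065 has 30 days -> back to March 31, 2065 -> 67 left
March 2065 has 31 days -> back to February 28, 2065 -> 36 left
February 2065 has 28 days -> back to January 31, 2065 -> 8 left
January 2065: 31 - 8 = 23 -> lands on January 23

Result: 2065-01-23


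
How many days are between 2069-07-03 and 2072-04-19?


From 2069-07-03 to 2072-04-19
2069-07-03: days before July = 31 + 28 + 31 + 30 + 31 + 30 = 181 (2069 is not a leap year); day of year = 181 + 3 = 184
2072-04-19: days before April = 31 + 29 + 31 = 91 (2072 is a leap year); day of year = 91 + 19 = 110
Rest of 2069: 365 - 184 = 181
Full years 2070 (365), 2071 (365): 730
Total = 181 + 730 + 110 = 1021

1021 days


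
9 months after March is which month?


March is month 3
3 + 9 = 12

December


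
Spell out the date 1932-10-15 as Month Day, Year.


ISO 1932-10-15 parses as year=1932, month=10, day=15
Month 10 -> October

October 15, 1932


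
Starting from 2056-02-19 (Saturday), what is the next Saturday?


Current: Saturday
Target: Saturday
Days ahead: 7

Next Saturday: 2056-02-26


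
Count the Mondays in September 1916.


September 1916 has 30 days
Anchor: Jan 1, 1916. With p = 1916 - 1 = 1915: (p + p//4 - p//100 + p//400) mod 7 = (1915 + 478 - 19 + 4) mod 7 = 2378 mod 7 = 5 -> Saturday (Mon=0 ... Sun=6)
Days before September (Jan-Aug): 244; September 1 index = (5 + 244) mod 7 = 4 -> Friday
First Monday is September 4
Mondays: 4, 11, 18, 25

4 Mondays


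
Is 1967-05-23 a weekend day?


Anchor: Jan 1, 1967. With p = 1967 - 1 = 1966: (p + p//4 - p//100 + p//400) mod 7 = (1966 + 491 - 19 + 4) mod 7 = 2442 mod 7 = 6 -> Sunday (Mon=0 ... Sun=6)
Day of year: 143; offset = 142
Weekday index = (6 + 142) mod 7 = 1 -> Tuesday
Weekend days: Saturday, Sunday

No


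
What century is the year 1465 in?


Century = (year - 1) // 100 + 1
= (1465 - 1) // 100 + 1
= 1464 // 100 + 1
= 14 + 1

15th century


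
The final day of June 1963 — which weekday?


June 1963 has 30 days
Anchor: Jan 1, 1963. With p = 1963 - 1 = 1962: (p + p//4 - p//100 + p//400) mod 7 = (1962 + 490 - 19 + 4) mod 7 = 2437 mod 7 = 1 -> Tuesday (Mon=0 ... Sun=6)
Days before June (Jan-May): 151; June 1 index = (1 + 151) mod 7 = 5 -> Saturday
Last day offset: 30 - 1 = 29 days
Weekday index = (5 + 29) mod 7 = 6

Sunday, June 30


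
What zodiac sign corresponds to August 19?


Date: August 19
Conventional tropical zodiac dates: Leo from July 23 onward; Virgo starts August 23
August 19 falls within the Leo range

Leo


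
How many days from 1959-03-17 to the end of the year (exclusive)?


Day of year: 76 of 365
Remaining = 365 - 76

289 days


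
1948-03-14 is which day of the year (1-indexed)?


Date: March 14, 1948
Days in months 1 through 2: 60
Plus 14 days in March

Day of year: 74


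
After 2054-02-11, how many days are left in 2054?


Day of year: 42 of 365
Remaining = 365 - 42

323 days


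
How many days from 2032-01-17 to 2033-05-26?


From 2032-01-17 to 2033-05-26
2032-01-17: day of year = 17
2033-05-26: days before May = 31 + 28 + 31 + 30 = 120 (2033 is not a leap year); day of year = 120 + 26 = 146
Rest of 2032: 366 - 17 = 349
Total = 349 + 146 = 495

495 days


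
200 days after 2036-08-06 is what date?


Start: 2036-08-06, add 200 days
August 2036 has 31 days: 31 - 6 = 25 days to August 31 -> 175 left
September 2036 has 30 days -> 145 left
October 2036 has 31 days -> 114 left
November 2036 has 30 days -> 84 left
December 2036 has 31 days -> 53 left
January 2037 has 31 days -> 22 left
February 2037: 22 <= 28 -> lands on February 22

Result: 2037-02-22


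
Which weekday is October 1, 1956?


Target: October 1, 1956
Anchor: Jan 1, 1956. With p = 1956 - 1 = 1955: (p + p//4 - p//100 + p//400) mod 7 = (1955 + 488 - 19 + 4) mod 7 = 2428 mod 7 = 6 -> Sunday (Mon=0 ... Sun=6)
Days before October (Jan-Sep): 274 days
Weekday index = (6 + 274) mod 7 = 0

Monday


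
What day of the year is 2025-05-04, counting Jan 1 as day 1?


Date: May 4, 2025
Days in months 1 through 4: 120
Plus 4 days in May

Day of year: 124


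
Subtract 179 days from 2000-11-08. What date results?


Start: 2000-11-08, subtract 179 days
Back 8 days from November 8 reaches October 31, 2000 -> 171 left
October 2000 has 31 days -> back to September 30, 2000 -> 140 left
September 2000 has 30 days -> back to August 31, 2000 -> 110 left
August 2000 has 31 days -> back to July 31, 2000 -> 79 left
July 2000 has 31 days -> back to June 30, 2000 -> 48 left
June 2000 has 30 days -> back to May 31, 2000 -> 18 left
May 2000: 31 - 18 = 13 -> lands on May 13

Result: 2000-05-13


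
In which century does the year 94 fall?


Century = (year - 1) // 100 + 1
= (94 - 1) // 100 + 1
= 93 // 100 + 1
= 0 + 1

1st century


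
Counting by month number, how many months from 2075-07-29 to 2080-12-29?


From July 2075 to December 2080
5 years * 12 = 60 months, plus 5 months = 65

65 months


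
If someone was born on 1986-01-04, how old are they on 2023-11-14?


Birth: 1986-01-04
Reference: 2023-11-14
Year difference: 2023 - 1986 = 37

37 years old


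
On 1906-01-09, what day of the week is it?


Date: January 9, 1906
Anchor: Jan 1, 1906. With p = 1906 - 1 = 1905: (p + p//4 - p//100 + p//400) mod 7 = (1905 + 476 - 19 + 4) mod 7 = 2366 mod 7 = 0 -> Monday (Mon=0 ... Sun=6)
Days into year = 9 - 1 = 8
Weekday index = (0 + 8) mod 7 = 1

Day of the week: Tuesday


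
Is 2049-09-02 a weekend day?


Anchor: Jan 1, 2049. With p = 2049 - 1 = 2048: (p + p//4 - p//100 + p//400) mod 7 = (2048 + 512 - 20 + 5) mod 7 = 2545 mod 7 = 4 -> Friday (Mon=0 ... Sun=6)
Day of year: 245; offset = 244
Weekday index = (4 + 244) mod 7 = 3 -> Thursday
Weekend days: Saturday, Sunday

No


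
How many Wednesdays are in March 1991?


March 1991 has 31 days
Anchor: Jan 1, 1991. With p = 1991 - 1 = 1990: (p + p//4 - p//100 + p//400) mod 7 = (1990 + 497 - 19 + 4) mod 7 = 2472 mod 7 = 1 -> Tuesday (Mon=0 ... Sun=6)
Days before March (Jan-Feb): 59; March 1 index = (1 + 59) mod 7 = 4 -> Friday
First Wednesday is March 6
Wednesdays: 6, 13, 20, 27

4 Wednesdays


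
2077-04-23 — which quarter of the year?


Month: April (month 4)
Q1: Jan-Mar, Q2: Apr-Jun, Q3: Jul-Sep, Q4: Oct-Dec

Q2


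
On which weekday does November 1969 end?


November 1969 has 30 days
Anchor: Jan 1, 1969. With p = 1969 - 1 = 1968: (p + p//4 - p//100 + p//400) mod 7 = (1968 + 492 - 19 + 4) mod 7 = 2445 mod 7 = 2 -> Wednesday (Mon=0 ... Sun=6)
Days before November (Jan-Oct): 304; November 1 index = (2 + 304) mod 7 = 5 -> Saturday
Last day offset: 30 - 1 = 29 days
Weekday index = (5 + 29) mod 7 = 6

Sunday, November 30


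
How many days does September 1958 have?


September 1958

30 days


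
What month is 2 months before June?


June is month 6
6 - 2 = 4

April


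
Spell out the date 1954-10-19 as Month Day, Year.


ISO 1954-10-19 parses as year=1954, month=10, day=19
Month 10 -> October

October 19, 1954


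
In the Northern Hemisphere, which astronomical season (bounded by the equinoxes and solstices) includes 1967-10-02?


Date: October 2
Astronomical Autumn (approx.; exact equinox/solstice day varies by year): September 22 to December 20
October 2 falls within the Autumn window

Autumn


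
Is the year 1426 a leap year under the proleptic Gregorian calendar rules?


Gregorian leap year rule: divisible by 4, but not by 100, unless also by 400.
1426 is not divisible by 4 -> not a leap year

No


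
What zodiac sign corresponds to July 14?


Date: July 14
Conventional tropical zodiac dates: Cancer from June 21 onward; Leo starts July 23
July 14 falls within the Cancer range

Cancer


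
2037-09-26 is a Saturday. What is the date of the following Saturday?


Current: Saturday
Target: Saturday
Days ahead: 7

Next Saturday: 2037-10-03


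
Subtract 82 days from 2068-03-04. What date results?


Start: 2068-03-04, subtract 82 days
Back 4 days from March 4 reaches February 29, 2068 -> 78 left
February 2068 has 29 days -> back to January 31, 2068 -> 49 left
January 2068 has 31 days -> back to December 31, 2067 -> 18 left
December 2067: 31 - 18 = 13 -> lands on December 13

Result: 2067-12-13


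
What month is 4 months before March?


March is month 3
3 - 4 = -1; wrap: -1 + 12 = 11

November


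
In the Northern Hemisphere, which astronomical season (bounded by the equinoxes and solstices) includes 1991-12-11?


Date: December 11
Astronomical Autumn (approx.; exact equinox/solstice day varies by year): September 22 to December 20
December 11 falls within the Autumn window

Autumn


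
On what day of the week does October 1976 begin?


Target: October 1, 1976
Anchor: Jan 1, 1976. With p = 1976 - 1 = 1975: (p + p//4 - p//100 + p//400) mod 7 = (1975 + 493 - 19 + 4) mod 7 = 2453 mod 7 = 3 -> Thursday (Mon=0 ... Sun=6)
Days before October (Jan-Sep): 274 days
Weekday index = (3 + 274) mod 7 = 4

Friday


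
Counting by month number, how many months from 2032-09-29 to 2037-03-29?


From September 2032 to March 2037
5 years * 12 = 60 months, minus 6 months = 54

54 months


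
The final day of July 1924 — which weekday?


July 1924 has 31 days
Anchor: Jan 1, 1924. With p = 1924 - 1 = 1923: (p + p//4 - p//100 + p//400) mod 7 = (1923 + 480 - 19 + 4) mod 7 = 2388 mod 7 = 1 -> Tuesday (Mon=0 ... Sun=6)
Days before July (Jan-Jun): 182; July 1 index = (1 + 182) mod 7 = 1 -> Tuesday
Last day offset: 31 - 1 = 30 days
Weekday index = (1 + 30) mod 7 = 3

Thursday, July 31


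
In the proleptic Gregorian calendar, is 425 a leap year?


Gregorian leap year rule: divisible by 4, but not by 100, unless also by 400.
425 is not divisible by 4 -> not a leap year

No


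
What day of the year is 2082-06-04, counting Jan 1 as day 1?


Date: June 4, 2082
Days in months 1 through 5: 151
Plus 4 days in June

Day of year: 155


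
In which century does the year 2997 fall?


Century = (year - 1) // 100 + 1
= (2997 - 1) // 100 + 1
= 2996 // 100 + 1
= 29 + 1

30th century


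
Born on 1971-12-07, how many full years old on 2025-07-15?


Birth: 1971-12-07
Reference: 2025-07-15
Year difference: 2025 - 1971 = 54
Birthday not yet reached in 2025, subtract 1

53 years old


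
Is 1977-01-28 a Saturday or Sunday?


Anchor: Jan 1, 1977. With p = 1977 - 1 = 1976: (p + p//4 - p//100 + p//400) mod 7 = (1976 + 494 - 19 + 4) mod 7 = 2455 mod 7 = 5 -> Saturday (Mon=0 ... Sun=6)
Day of year: 28; offset = 27
Weekday index = (5 + 27) mod 7 = 4 -> Friday
Weekend days: Saturday, Sunday

No


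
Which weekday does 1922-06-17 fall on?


Date: June 17, 1922
Anchor: Jan 1, 1922. With p = 1922 - 1 = 1921: (p + p//4 - p//100 + p//400) mod 7 = (1921 + 480 - 19 + 4) mod 7 = 2386 mod 7 = 6 -> Sunday (Mon=0 ... Sun=6)
Days before June (Jan-May): 151; offset = 151 + 17 - 1 = 167
Weekday index = (6 + 167) mod 7 = 5

Day of the week: Saturday


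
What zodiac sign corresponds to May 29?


Date: May 29
Conventional tropical zodiac dates: Gemini from May 21 onward; Cancer starts June 21
May 29 falls within the Gemini range

Gemini


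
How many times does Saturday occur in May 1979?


May 1979 has 31 days
Anchor: Jan 1, 1979. With p = 1979 - 1 = 1978: (p + p//4 - p//100 + p//400) mod 7 = (1978 + 494 - 19 + 4) mod 7 = 2457 mod 7 = 0 -> Monday (Mon=0 ... Sun=6)
Days before May (Jan-Apr): 120; May 1 index = (0 + 120) mod 7 = 1 -> Tuesday
First Saturday is May 5
Saturdays: 5, 12, 19, 26

4 Saturdays


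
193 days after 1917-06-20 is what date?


Start: 1917-06-20, add 193 days
June 1917 has 30 days: 30 - 20 = 10 days to June 30 -> 183 left
July 1917 has 31 days -> 152 left
August 1917 has 31 days -> 121 left
September 1917 has 30 days -> 91 left
October 1917 has 31 days -> 60 left
November 1917 has 30 days -> 30 left
December 1917: 30 <= 31 -> lands on December 30

Result: 1917-12-30


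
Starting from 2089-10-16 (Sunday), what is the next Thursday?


Current: Sunday
Target: Thursday
Days ahead: 4

Next Thursday: 2089-10-20


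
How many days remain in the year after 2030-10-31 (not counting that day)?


Day of year: 304 of 365
Remaining = 365 - 304

61 days


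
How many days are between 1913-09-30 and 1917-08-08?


From 1913-09-30 to 1917-08-08
1913-09-30: days before September = 31 + 28 + 31 + 30 + 31 + 30 + 31 + 31 = 243 (1913 is not a leap year); day of year = 243 + 30 = 273
1917-08-08: days before August = 31 + 28 + 31 + 30 + 31 + 30 + 31 = 212 (1917 is not a leap year); day of year = 212 + 8 = 220
Rest of 1913: 365 - 273 = 92
Full years 1914 (365), 1915 (365), 1916 (366): 1096
Total = 92 + 1096 + 220 = 1408

1408 days


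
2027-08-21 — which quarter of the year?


Month: August (month 8)
Q1: Jan-Mar, Q2: Apr-Jun, Q3: Jul-Sep, Q4: Oct-Dec

Q3


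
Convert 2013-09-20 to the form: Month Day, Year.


ISO 2013-09-20 parses as year=2013, month=09, day=20
Month 9 -> September

September 20, 2013


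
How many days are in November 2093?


November 2093

30 days


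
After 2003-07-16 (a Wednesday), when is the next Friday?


Current: Wednesday
Target: Friday
Days ahead: 2

Next Friday: 2003-07-18


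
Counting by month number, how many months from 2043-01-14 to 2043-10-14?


From January 2043 to October 2043
0 years * 12 = 0 months, plus 9 months = 9

9 months


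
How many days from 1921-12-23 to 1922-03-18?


From 1921-12-23 to 1922-03-18
1921-12-23: days before December = 31 + 28 + 31 + 30 + 31 + 30 + 31 + 31 + 30 + 31 + 30 = 334 (1921 is not a leap year); day of year = 334 + 23 = 357
1922-03-18: days before March = 31 + 28 = 59 (1922 is not a leap year); day of year = 59 + 18 = 77
Rest of 1921: 365 - 357 = 8
Total = 8 + 77 = 85

85 days


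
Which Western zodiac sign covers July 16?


Date: July 16
Conventional tropical zodiac dates: Cancer from June 21 onward; Leo starts July 23
July 16 falls within the Cancer range

Cancer


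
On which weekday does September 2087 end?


September 2087 has 30 days
Anchor: Jan 1, 2087. With p = 2087 - 1 = 2086: (p + p//4 - p//100 + p//400) mod 7 = (2086 + 521 - 20 + 5) mod 7 = 2592 mod 7 = 2 -> Wednesday (Mon=0 ... Sun=6)
Days before September (Jan-Aug): 243; September 1 index = (2 + 243) mod 7 = 0 -> Monday
Last day offset: 30 - 1 = 29 days
Weekday index = (0 + 29) mod 7 = 1

Tuesday, September 30


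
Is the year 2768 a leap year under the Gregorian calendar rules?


Gregorian leap year rule: divisible by 4, but not by 100, unless also by 400.
2768 is divisible by 4 but not 100 -> leap year

Yes


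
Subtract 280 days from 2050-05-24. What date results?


Start: 2050-05-24, subtract 280 days
Back 24 days from May 24 reaches April 30, 2050 -> 256 left
April 2050 has 30 days -> back to March 31, 2050 -> 226 left
March 2050 has 31 days -> back to February 28, 2050 -> 195 left
February 2050 has 28 days -> back to January 31, 2050 -> 167 left
January 2050 has 31 days -> back to December 31, 2049 -> 136 left
December 2049 has 31 days -> back to November 30, 2049 -> 105 left
November 2049 has 30 days -> back to October 31, 2049 -> 75 left
October 2049 has 31 days -> back to September 30, 2049 -> 44 left
September 2049 has 30 days -> back to August 31, 2049 -> 14 left
August 2049: 31 - 14 = 17 -> lands on August 17

Result: 2049-08-17


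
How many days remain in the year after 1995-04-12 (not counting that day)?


Day of year: 102 of 365
Remaining = 365 - 102

263 days


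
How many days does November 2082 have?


November 2082

30 days


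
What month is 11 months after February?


February is month 2
2 + 11 = 13; wrap: 13 - 12 = 1

January


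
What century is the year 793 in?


Century = (year - 1) // 100 + 1
= (793 - 1) // 100 + 1
= 792 // 100 + 1
= 7 + 1

8th century


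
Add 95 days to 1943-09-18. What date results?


Start: 1943-09-18, add 95 days
September 1943 has 30 days: 30 - 18 = 12 days to September 30 -> 83 left
October 1943 has 31 days -> 52 left
November 1943 has 30 days -> 22 left
December 1943: 22 <= 31 -> lands on December 22

Result: 1943-12-22


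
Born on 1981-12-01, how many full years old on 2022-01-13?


Birth: 1981-12-01
Reference: 2022-01-13
Year difference: 2022 - 1981 = 41
Birthday not yet reached in 2022, subtract 1

40 years old


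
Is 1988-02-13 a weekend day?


Anchor: Jan 1, 1988. With p = 1988 - 1 = 1987: (p + p//4 - p//100 + p//400) mod 7 = (1987 + 496 - 19 + 4) mod 7 = 2468 mod 7 = 4 -> Friday (Mon=0 ... Sun=6)
Day of year: 44; offset = 43
Weekday index = (4 + 43) mod 7 = 5 -> Saturday
Weekend days: Saturday, Sunday

Yes


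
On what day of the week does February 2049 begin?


Target: February 1, 2049
Anchor: Jan 1, 2049. With p = 2049 - 1 = 2048: (p + p//4 - p//100 + p//400) mod 7 = (2048 + 512 - 20 + 5) mod 7 = 2545 mod 7 = 4 -> Friday (Mon=0 ... Sun=6)
Days before February (Jan): 31 days
Weekday index = (4 + 31) mod 7 = 0

Monday


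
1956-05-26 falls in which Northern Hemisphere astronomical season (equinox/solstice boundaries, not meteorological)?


Date: May 26
Astronomical Spring (approx.; exact equinox/solstice day varies by year): March 20 to June 20
May 26 falls within the Spring window

Spring


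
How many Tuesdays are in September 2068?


September 2068 has 30 days
Anchor: Jan 1, 2068. With p = 2068 - 1 = 2067: (p + p//4 - p//100 + p//400) mod 7 = (2067 + 516 - 20 + 5) mod 7 = 2568 mod 7 = 6 -> Sunday (Mon=0 ... Sun=6)
Days before September (Jan-Aug): 244; September 1 index = (6 + 244) mod 7 = 5 -> Saturday
First Tuesday is September 4
Tuesdays: 4, 11, 18, 25

4 Tuesdays


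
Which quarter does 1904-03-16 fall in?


Month: March (month 3)
Q1: Jan-Mar, Q2: Apr-Jun, Q3: Jul-Sep, Q4: Oct-Dec

Q1


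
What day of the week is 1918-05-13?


Date: May 13, 1918
Anchor: Jan 1, 1918. With p = 1918 - 1 = 1917: (p + p//4 - p//100 + p//400) mod 7 = (1917 + 479 - 19 + 4) mod 7 = 2381 mod 7 = 1 -> Tuesday (Mon=0 ... Sun=6)
Days before May (Jan-Apr): 120; offset = 120 + 13 - 1 = 132
Weekday index = (1 + 132) mod 7 = 0

Day of the week: Monday


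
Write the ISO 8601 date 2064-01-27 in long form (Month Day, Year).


ISO 2064-01-27 parses as year=2064, month=01, day=27
Month 1 -> January

January 27, 2064


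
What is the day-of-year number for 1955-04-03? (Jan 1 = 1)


Date: April 3, 1955
Days in months 1 through 3: 90
Plus 3 days in April

Day of year: 93


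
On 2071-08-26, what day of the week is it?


Date: August 26, 2071
Anchor: Jan 1, 2071. With p = 2071 - 1 = 2070: (p + p//4 - p//100 + p//400) mod 7 = (2070 + 517 - 20 + 5) mod 7 = 2572 mod 7 = 3 -> Thursday (Mon=0 ... Sun=6)
Days before August (Jan-Jul): 212; offset = 212 + 26 - 1 = 237
Weekday index = (3 + 237) mod 7 = 2

Day of the week: Wednesday


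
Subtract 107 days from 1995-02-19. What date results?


Start: 1995-02-19, subtract 107 days
Back 19 days from February 19 reaches January 31, 1995 -> 88 left
January 1995 has 31 days -> back to December 31, 1994 -> 57 left
December 1994 has 31 days -> back to November 30, 1994 -> 26 left
November 1994: 30 - 26 = 4 -> lands on November 4

Result: 1994-11-04


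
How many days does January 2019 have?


January 2019

31 days


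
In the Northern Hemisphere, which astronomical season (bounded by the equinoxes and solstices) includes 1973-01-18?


Date: January 18
Astronomical Winter (approx.; exact equinox/solstice day varies by year): December 21 to March 19
January 18 falls within the Winter window

Winter


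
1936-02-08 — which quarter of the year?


Month: February (month 2)
Q1: Jan-Mar, Q2: Apr-Jun, Q3: Jul-Sep, Q4: Oct-Dec

Q1


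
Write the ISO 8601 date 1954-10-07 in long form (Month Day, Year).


ISO 1954-10-07 parses as year=1954, month=10, day=07
Month 10 -> October

October 7, 1954


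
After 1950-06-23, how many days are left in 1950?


Day of year: 174 of 365
Remaining = 365 - 174

191 days


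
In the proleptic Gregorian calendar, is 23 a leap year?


Gregorian leap year rule: divisible by 4, but not by 100, unless also by 400.
23 is not divisible by 4 -> not a leap year

No


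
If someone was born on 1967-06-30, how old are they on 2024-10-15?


Birth: 1967-06-30
Reference: 2024-10-15
Year difference: 2024 - 1967 = 57

57 years old


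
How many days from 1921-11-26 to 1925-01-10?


From 1921-11-26 to 1925-01-10
1921-11-26: days before November = 31 + 28 + 31 + 30 + 31 + 30 + 31 + 31 + 30 + 31 = 304 (1921 is not a leap year); day of year = 304 + 26 = 330
1925-01-10: day of year = 10
Rest of 1921: 365 - 330 = 35
Full years 1922 (365), 1923 (365), 1924 (366): 1096
Total = 35 + 1096 + 10 = 1141

1141 days


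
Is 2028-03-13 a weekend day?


Anchor: Jan 1, 2028. With p = 2028 - 1 = 2027: (p + p//4 - p//100 + p//400) mod 7 = (2027 + 506 - 20 + 5) mod 7 = 2518 mod 7 = 5 -> Saturday (Mon=0 ... Sun=6)
Day of year: 73; offset = 72
Weekday index = (5 + 72) mod 7 = 0 -> Monday
Weekend days: Saturday, Sunday

No


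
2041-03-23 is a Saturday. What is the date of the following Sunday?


Current: Saturday
Target: Sunday
Days ahead: 1

Next Sunday: 2041-03-24


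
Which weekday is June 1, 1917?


Target: June 1, 1917
Anchor: Jan 1, 1917. With p = 1917 - 1 = 1916: (p + p//4 - p//100 + p//400) mod 7 = (1916 + 479 - 19 + 4) mod 7 = 2380 mod 7 = 0 -> Monday (Mon=0 ... Sun=6)
Days before June (Jan-May): 151 days
Weekday index = (0 + 151) mod 7 = 4

Friday


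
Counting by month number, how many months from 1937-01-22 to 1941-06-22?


From January 1937 to June 1941
4 years * 12 = 48 months, plus 5 months = 53

53 months


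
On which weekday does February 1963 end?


February 1963 has 28 days
Anchor: Jan 1, 1963. With p = 1963 - 1 = 1962: (p + p//4 - p//100 + p//400) mod 7 = (1962 + 490 - 19 + 4) mod 7 = 2437 mod 7 = 1 -> Tuesday (Mon=0 ... Sun=6)
Days before February (Jan): 31; February 1 index = (1 + 31) mod 7 = 4 -> Friday
Last day offset: 28 - 1 = 27 days
Weekday index = (4 + 27) mod 7 = 3

Thursday, February 28


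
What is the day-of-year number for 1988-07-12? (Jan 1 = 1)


Date: July 12, 1988
Days in months 1 through 6: 182
Plus 12 days in July

Day of year: 194


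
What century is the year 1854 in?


Century = (year - 1) // 100 + 1
= (1854 - 1) // 100 + 1
= 1853 // 100 + 1
= 18 + 1

19th century


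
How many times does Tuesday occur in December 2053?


December 2053 has 31 days
Anchor: Jan 1, 2053. With p = 2053 - 1 = 2052: (p + p//4 - p//100 + p//400) mod 7 = (2052 + 513 - 20 + 5) mod 7 = 2550 mod 7 = 2 -> Wednesday (Mon=0 ... Sun=6)
Days before December (Jan-Nov): 334; December 1 index = (2 + 334) mod 7 = 0 -> Monday
First Tuesday is December 2
Tuesdays: 2, 9, 16, 23, 30

5 Tuesdays


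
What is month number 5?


Month 5 of 12

May


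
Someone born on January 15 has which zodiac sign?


Date: January 15
Conventional tropical zodiac dates: Capricorn from December 22 onward; Aquarius starts January 20
January 15 falls within the Capricorn range

Capricorn


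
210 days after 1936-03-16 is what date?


Start: 1936-03-16, add 210 days
March 1936 has 31 days: 31 - 16 = 15 days to March 31 -> 195 left
April 1936 has 30 days -> 165 left
May 1936 has 31 days -> 134 left
June 1936 has 30 days -> 104 left
July 1936 has 31 days -> 73 left
August 1936 has 31 days -> 42 left
September 1936 has 30 days -> 12 left
October 1936: 12 <= 31 -> lands on October 12

Result: 1936-10-12


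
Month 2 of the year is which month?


Month 2 of 12

February


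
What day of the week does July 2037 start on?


Target: July 1, 2037
Anchor: Jan 1, 2037. With p = 2037 - 1 = 2036: (p + p//4 - p//100 + p//400) mod 7 = (2036 + 509 - 20 + 5) mod 7 = 2530 mod 7 = 3 -> Thursday (Mon=0 ... Sun=6)
Days before July (Jan-Jun): 181 days
Weekday index = (3 + 181) mod 7 = 2

Wednesday


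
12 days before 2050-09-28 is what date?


Start: 2050-09-28, subtract 12 days
28 - 12 = 16 stays within September 2050

Result: 2050-09-16


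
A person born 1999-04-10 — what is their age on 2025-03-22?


Birth: 1999-04-10
Reference: 2025-03-22
Year difference: 2025 - 1999 = 26
Birthday not yet reached in 2025, subtract 1

25 years old


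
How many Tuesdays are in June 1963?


June 1963 has 30 days
Anchor: Jan 1, 1963. With p = 1963 - 1 = 1962: (p + p//4 - p//100 + p//400) mod 7 = (1962 + 490 - 19 + 4) mod 7 = 2437 mod 7 = 1 -> Tuesday (Mon=0 ... Sun=6)
Days before June (Jan-May): 151; June 1 index = (1 + 151) mod 7 = 5 -> Saturday
First Tuesday is June 4
Tuesdays: 4, 11, 18, 25

4 Tuesdays


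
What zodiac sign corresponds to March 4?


Date: March 4
Conventional tropical zodiac dates: Pisces from February 19 onward; Aries starts March 21
March 4 falls within the Pisces range

Pisces


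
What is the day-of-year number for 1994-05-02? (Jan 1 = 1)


Date: May 2, 1994
Days in months 1 through 4: 120
Plus 2 days in May

Day of year: 122


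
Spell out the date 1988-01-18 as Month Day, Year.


ISO 1988-01-18 parses as year=1988, month=01, day=18
Month 1 -> January

January 18, 1988


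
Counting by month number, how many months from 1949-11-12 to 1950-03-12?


From November 1949 to March 1950
1 year * 12 = 12 months, minus 8 months = 4

4 months


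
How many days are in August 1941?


August 1941

31 days


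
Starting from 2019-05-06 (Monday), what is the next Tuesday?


Current: Monday
Target: Tuesday
Days ahead: 1

Next Tuesday: 2019-05-07


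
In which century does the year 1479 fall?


Century = (year - 1) // 100 + 1
= (1479 - 1) // 100 + 1
= 1478 // 100 + 1
= 14 + 1

15th century


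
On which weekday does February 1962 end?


February 1962 has 28 days
Anchor: Jan 1, 1962. With p = 1962 - 1 = 1961: (p + p//4 - p//100 + p//400) mod 7 = (1961 + 490 - 19 + 4) mod 7 = 2436 mod 7 = 0 -> Monday (Mon=0 ... Sun=6)
Days before February (Jan): 31; February 1 index = (0 + 31) mod 7 = 3 -> Thursday
Last day offset: 28 - 1 = 27 days
Weekday index = (3 + 27) mod 7 = 2

Wednesday, February 28
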